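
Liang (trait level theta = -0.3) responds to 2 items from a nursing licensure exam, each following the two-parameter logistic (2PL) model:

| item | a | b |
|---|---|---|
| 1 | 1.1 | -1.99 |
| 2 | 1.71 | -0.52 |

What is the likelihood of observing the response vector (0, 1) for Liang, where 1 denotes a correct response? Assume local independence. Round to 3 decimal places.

P(theta) = 1 / (1 + exp(−a(theta − b)))
P_1 = 1/(1+e^{-1.8590}) = 0.8652
P_2 = 1/(1+e^{-0.3762}) = 0.5930
L = (1−P_1) × P_2 = 0.1348 × 0.5930 = 0.07994

0.080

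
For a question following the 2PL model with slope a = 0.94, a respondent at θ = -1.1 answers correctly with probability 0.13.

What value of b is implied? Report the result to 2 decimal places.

P(θ) = 1 / (1 + exp(−a(θ − b)))
logit(0.13) = ln(0.13/0.87) = -1.9010
b = θ − logit/(a) = -1.1 − (-1.9010)/0.9400 = 0.9223

0.92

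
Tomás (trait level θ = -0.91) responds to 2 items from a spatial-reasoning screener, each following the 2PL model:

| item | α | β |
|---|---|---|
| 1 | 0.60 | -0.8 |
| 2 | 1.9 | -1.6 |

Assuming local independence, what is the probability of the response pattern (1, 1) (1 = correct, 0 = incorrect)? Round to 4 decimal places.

P(θ) = 1 / (1 + exp(−α(θ − β)))
P_1 = 1/(1+e^{0.0660}) = 0.4835
P_2 = 1/(1+e^{-1.3110}) = 0.7877
L = P_1 × P_2 = 0.4835 × 0.7877 = 0.38085

0.3808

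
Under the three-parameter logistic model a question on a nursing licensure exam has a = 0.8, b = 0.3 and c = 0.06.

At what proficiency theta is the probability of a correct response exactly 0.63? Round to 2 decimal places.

0.84

P(theta) = c + (1 − c) · 1 / (1 + exp(−a(theta − b)))
Remove guessing floor: (0.63 − 0.06)/(1 − 0.06) = 0.6064
logit = ln(0.6064/0.3936) = 0.4321
theta = b + logit/(a) = 0.3 + 0.4321/0.8000 = 0.8402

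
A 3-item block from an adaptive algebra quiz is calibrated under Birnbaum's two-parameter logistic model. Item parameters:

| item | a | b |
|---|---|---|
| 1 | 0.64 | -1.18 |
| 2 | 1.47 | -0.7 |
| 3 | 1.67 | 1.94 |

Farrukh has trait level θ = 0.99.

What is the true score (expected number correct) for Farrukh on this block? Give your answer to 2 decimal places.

P(θ) = 1 / (1 + exp(−a(θ − b)))
P_1 = 1/(1+e^{-1.3888}) = 0.8004
P_2 = 1/(1+e^{-2.4843}) = 0.9230
P_3 = 1/(1+e^{1.5865}) = 0.1699
E[score] = 0.8004 + 0.9230 + 0.1699 = 1.8933

1.89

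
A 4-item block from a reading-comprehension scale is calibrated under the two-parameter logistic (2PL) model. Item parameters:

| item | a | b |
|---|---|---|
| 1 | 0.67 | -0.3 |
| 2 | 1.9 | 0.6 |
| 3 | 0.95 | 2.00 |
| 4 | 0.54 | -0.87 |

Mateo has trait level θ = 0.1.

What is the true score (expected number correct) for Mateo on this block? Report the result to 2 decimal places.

1.61

P(θ) = 1 / (1 + exp(−a(θ − b)))
P_1 = 1/(1+e^{-0.2680}) = 0.5666
P_2 = 1/(1+e^{0.9500}) = 0.2789
P_3 = 1/(1+e^{1.8050}) = 0.1412
P_4 = 1/(1+e^{-0.5238}) = 0.6280
E[score] = 0.5666 + 0.2789 + 0.1412 + 0.6280 = 1.6148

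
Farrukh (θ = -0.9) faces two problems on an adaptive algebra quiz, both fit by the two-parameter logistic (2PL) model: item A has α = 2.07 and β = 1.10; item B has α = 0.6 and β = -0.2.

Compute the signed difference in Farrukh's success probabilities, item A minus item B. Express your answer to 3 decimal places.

P(θ) = 1 / (1 + exp(−α(θ − β)))
P_A = 0.0157
P_B = 0.3965
P_A − P_B = -0.3808

-0.381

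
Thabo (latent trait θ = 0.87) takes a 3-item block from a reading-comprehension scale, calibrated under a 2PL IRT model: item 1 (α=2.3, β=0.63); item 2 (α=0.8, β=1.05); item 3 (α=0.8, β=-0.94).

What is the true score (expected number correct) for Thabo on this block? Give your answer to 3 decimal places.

P(θ) = 1 / (1 + exp(−α(θ − β)))
P_1 = 1/(1+e^{-0.5520}) = 0.6346
P_2 = 1/(1+e^{0.1440}) = 0.4641
P_3 = 1/(1+e^{-1.4480}) = 0.8097
E[score] = 0.6346 + 0.4641 + 0.8097 = 1.9084

1.908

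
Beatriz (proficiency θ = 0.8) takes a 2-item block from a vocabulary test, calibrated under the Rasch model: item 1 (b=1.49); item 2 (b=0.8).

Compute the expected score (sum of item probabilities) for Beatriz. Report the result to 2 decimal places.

0.83

P(θ) = 1 / (1 + exp(−(θ − b)))
P_1 = 1/(1+e^{0.6900}) = 0.3340
P_2 = 1/(1+e^{0.0000}) = 0.5000
E[score] = 0.3340 + 0.5000 = 0.8340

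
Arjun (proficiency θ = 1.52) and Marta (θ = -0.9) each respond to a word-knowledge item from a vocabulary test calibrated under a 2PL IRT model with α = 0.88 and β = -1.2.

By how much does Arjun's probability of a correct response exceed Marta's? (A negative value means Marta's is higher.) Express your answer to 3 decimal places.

P(θ) = 1 / (1 + exp(−α(θ − β)))
P(Arjun) = 0.9163  [exponent 2.3936]
P(Marta) = 0.5656  [exponent 0.2640]
Difference = 0.9163 − 0.5656 = 0.3507

0.351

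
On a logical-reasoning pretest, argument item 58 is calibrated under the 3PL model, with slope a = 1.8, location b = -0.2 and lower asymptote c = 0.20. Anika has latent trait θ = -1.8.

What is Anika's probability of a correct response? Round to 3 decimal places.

P(θ) = c + (1 − c) · 1 / (1 + exp(−a(θ − b)))
Exponent: 1.8 × (-1.8 − (-0.2)) = -2.8800
1/(1 + e^{2.8800}) = 0.0532
P = 0.20 + 0.80 × 0.0532 = 0.2425

0.243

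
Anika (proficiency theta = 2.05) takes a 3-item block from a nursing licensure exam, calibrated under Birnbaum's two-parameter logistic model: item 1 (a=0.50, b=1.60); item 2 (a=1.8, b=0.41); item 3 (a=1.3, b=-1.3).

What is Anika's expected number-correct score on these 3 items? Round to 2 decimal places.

2.49

P(theta) = 1 / (1 + exp(−a(theta − b)))
P_1 = 1/(1+e^{-0.2250}) = 0.5560
P_2 = 1/(1+e^{-2.9520}) = 0.9504
P_3 = 1/(1+e^{-4.3550}) = 0.9873
E[score] = 0.5560 + 0.9504 + 0.9873 = 2.4937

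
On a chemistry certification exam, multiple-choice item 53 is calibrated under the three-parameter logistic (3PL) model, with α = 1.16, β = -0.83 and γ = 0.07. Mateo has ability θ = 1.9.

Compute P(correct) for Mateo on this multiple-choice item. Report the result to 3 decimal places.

P(θ) = γ + (1 − γ) · 1 / (1 + exp(−α(θ − β)))
Exponent: 1.16 × (1.9 − (-0.83)) = 3.1668
1/(1 + e^{-3.1668}) = 0.9596
P = 0.07 + 0.93 × 0.9596 = 0.9624

0.962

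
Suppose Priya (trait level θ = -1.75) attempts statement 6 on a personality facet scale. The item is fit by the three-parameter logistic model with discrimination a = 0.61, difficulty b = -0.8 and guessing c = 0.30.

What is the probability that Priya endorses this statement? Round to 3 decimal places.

P(θ) = c + (1 − c) · 1 / (1 + exp(−a(θ − b)))
Exponent: 0.61 × (-1.75 − (-0.8)) = -0.5795
1/(1 + e^{0.5795}) = 0.3590
P = 0.30 + 0.70 × 0.3590 = 0.5513

0.551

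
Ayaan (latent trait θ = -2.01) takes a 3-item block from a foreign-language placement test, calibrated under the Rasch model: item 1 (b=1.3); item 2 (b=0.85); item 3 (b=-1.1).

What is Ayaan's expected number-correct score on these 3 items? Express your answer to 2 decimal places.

P(θ) = 1 / (1 + exp(−(θ − b)))
P_1 = 1/(1+e^{3.3100}) = 0.0352
P_2 = 1/(1+e^{2.8600}) = 0.0542
P_3 = 1/(1+e^{0.9100}) = 0.2870
E[score] = 0.0352 + 0.0542 + 0.2870 = 0.3764

0.38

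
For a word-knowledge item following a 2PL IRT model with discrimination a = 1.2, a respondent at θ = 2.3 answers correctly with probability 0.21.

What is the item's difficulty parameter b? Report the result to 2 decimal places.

P(θ) = 1 / (1 + exp(−a(θ − b)))
logit(0.21) = ln(0.21/0.79) = -1.3249
b = θ − logit/(a) = 2.3 − (-1.3249)/1.2000 = 3.4041

3.40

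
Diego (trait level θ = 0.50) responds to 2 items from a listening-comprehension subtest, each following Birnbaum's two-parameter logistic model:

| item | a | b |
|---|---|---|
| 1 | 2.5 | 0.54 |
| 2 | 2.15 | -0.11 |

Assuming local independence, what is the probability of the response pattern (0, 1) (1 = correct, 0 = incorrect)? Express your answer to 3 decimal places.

P(θ) = 1 / (1 + exp(−a(θ − b)))
P_1 = 1/(1+e^{0.1000}) = 0.4750
P_2 = 1/(1+e^{-1.3115}) = 0.7878
L = (1−P_1) × P_2 = 0.5250 × 0.7878 = 0.41356

0.414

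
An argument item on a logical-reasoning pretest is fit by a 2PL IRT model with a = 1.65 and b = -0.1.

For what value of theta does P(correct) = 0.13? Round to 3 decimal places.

-1.252

P(theta) = 1 / (1 + exp(−a(theta − b)))
logit = ln(0.1300/0.8700) = -1.9010
theta = b + logit/(a) = -0.1 + (-1.9010)/1.6500 = -1.2521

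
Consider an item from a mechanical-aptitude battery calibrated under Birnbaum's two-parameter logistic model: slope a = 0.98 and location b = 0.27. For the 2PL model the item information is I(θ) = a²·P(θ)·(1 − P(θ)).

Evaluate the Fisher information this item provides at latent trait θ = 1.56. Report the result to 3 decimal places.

0.165

P = 1/(1+e^{-1.2642}) = 0.7797
P(1−P) = 0.7797 × 0.2203 = 0.1717
I = a² × P(1−P) = 0.98² × 0.1717 = 0.16494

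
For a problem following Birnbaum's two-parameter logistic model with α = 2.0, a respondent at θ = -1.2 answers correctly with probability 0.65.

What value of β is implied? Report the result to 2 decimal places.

-1.51

P(θ) = 1 / (1 + exp(−α(θ − β)))
logit(0.65) = ln(0.65/0.35) = 0.6190
β = θ − logit/(α) = -1.2 − 0.6190/2.0000 = -1.5095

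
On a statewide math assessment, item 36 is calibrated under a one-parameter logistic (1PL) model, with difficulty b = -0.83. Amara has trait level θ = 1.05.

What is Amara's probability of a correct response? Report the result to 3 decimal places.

P(θ) = 1 / (1 + exp(−(θ − b)))
Exponent: (1.05 − (-0.83)) = 1.8800
1/(1 + e^{-1.8800}) = 0.8676
P = 0.8676

0.868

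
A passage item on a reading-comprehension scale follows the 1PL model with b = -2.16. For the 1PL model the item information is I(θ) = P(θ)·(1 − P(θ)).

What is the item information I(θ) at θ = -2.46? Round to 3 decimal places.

0.244

P = 1/(1+e^{0.3000}) = 0.4256
P(1−P) = 0.4256 × 0.5744 = 0.2445
I = P(1−P) = 0.24446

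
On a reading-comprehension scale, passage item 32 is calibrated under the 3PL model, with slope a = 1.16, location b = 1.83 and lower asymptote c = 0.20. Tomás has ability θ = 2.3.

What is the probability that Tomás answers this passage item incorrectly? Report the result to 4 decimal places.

P(θ) = c + (1 − c) · 1 / (1 + exp(−a(θ − b)))
Exponent: 1.16 × (2.3 − 1.83) = 0.5452
1/(1 + e^{-0.5452}) = 0.6330
P = 0.20 + 0.80 × 0.6330 = 0.7064
P(incorrect) = 1 − 0.7064 = 0.2936

0.2936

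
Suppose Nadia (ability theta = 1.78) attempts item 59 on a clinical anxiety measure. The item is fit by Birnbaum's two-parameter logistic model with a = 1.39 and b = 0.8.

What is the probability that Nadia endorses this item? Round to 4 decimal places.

P(theta) = 1 / (1 + exp(−a(theta − b)))
Exponent: 1.39 × (1.78 − 0.8) = 1.3622
1/(1 + e^{-1.3622}) = 0.7961

0.7961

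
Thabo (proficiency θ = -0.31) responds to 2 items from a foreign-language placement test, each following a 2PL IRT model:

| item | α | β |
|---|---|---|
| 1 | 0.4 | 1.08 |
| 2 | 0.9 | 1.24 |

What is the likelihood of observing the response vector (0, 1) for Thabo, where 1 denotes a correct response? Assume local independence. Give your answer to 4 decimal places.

P(θ) = 1 / (1 + exp(−α(θ − β)))
P_1 = 1/(1+e^{0.5560}) = 0.3645
P_2 = 1/(1+e^{1.3950}) = 0.1986
L = (1−P_1) × P_2 = 0.6355 × 0.1986 = 0.12622

0.1262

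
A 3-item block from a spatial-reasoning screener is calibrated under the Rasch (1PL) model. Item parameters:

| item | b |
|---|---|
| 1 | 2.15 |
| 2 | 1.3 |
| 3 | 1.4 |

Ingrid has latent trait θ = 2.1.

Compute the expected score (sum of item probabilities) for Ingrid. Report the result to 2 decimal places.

1.85

P(θ) = 1 / (1 + exp(−(θ − b)))
P_1 = 1/(1+e^{0.0500}) = 0.4875
P_2 = 1/(1+e^{-0.8000}) = 0.6900
P_3 = 1/(1+e^{-0.7000}) = 0.6682
E[score] = 0.4875 + 0.6900 + 0.6682 = 1.8457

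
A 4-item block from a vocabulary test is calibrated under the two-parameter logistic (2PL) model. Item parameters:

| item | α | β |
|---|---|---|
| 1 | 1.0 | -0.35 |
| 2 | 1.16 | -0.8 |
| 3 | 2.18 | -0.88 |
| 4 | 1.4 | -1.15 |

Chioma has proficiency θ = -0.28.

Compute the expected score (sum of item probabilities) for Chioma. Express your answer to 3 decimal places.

P(θ) = 1 / (1 + exp(−α(θ − β)))
P_1 = 1/(1+e^{-0.0700}) = 0.5175
P_2 = 1/(1+e^{-0.6032}) = 0.6464
P_3 = 1/(1+e^{-1.3080}) = 0.7872
P_4 = 1/(1+e^{-1.2180}) = 0.7717
E[score] = 0.5175 + 0.6464 + 0.7872 + 0.7717 = 2.7228

2.723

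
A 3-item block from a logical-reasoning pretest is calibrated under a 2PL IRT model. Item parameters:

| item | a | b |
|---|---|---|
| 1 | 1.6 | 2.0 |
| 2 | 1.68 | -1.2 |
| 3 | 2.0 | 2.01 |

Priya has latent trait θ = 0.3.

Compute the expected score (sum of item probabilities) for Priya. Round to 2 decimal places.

1.02

P(θ) = 1 / (1 + exp(−a(θ − b)))
P_1 = 1/(1+e^{2.7200}) = 0.0618
P_2 = 1/(1+e^{-2.5200}) = 0.9255
P_3 = 1/(1+e^{3.4200}) = 0.0317
E[score] = 0.0618 + 0.9255 + 0.0317 = 1.0190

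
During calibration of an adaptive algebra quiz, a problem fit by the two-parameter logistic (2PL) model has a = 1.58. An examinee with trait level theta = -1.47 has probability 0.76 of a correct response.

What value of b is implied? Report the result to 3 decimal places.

P(theta) = 1 / (1 + exp(−a(theta − b)))
logit(0.76) = ln(0.76/0.24) = 1.1527
b = theta − logit/(a) = -1.47 − 1.1527/1.5800 = -2.1995

-2.200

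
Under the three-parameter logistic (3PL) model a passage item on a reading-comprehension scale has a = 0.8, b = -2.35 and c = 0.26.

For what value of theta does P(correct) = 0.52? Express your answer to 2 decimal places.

P(theta) = c + (1 − c) · 1 / (1 + exp(−a(theta − b)))
Remove guessing floor: (0.52 − 0.26)/(1 − 0.26) = 0.3514
logit = ln(0.3514/0.6486) = -0.6131
theta = b + logit/(a) = -2.35 + (-0.6131)/0.8000 = -3.1164

-3.12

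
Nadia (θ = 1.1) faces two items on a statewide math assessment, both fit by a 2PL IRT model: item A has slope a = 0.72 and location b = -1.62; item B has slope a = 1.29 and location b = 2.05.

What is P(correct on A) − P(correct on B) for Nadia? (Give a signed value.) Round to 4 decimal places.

P(θ) = 1 / (1 + exp(−a(θ − b)))
P_A = 0.8764
P_B = 0.2270
P_A − P_B = 0.6494

0.6494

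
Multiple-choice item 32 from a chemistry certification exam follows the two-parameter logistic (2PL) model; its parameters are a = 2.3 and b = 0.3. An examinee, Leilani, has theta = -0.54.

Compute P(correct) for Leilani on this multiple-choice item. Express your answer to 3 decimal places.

P(theta) = 1 / (1 + exp(−a(theta − b)))
Exponent: 2.3 × (-0.54 − 0.3) = -1.9320
1/(1 + e^{1.9320}) = 0.1265

0.127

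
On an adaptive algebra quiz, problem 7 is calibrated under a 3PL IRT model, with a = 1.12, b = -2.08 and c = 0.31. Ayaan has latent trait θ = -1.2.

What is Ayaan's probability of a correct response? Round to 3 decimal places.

0.812

P(θ) = c + (1 − c) · 1 / (1 + exp(−a(θ − b)))
Exponent: 1.12 × (-1.2 − (-2.08)) = 0.9856
1/(1 + e^{-0.9856}) = 0.7282
P = 0.31 + 0.69 × 0.7282 = 0.8125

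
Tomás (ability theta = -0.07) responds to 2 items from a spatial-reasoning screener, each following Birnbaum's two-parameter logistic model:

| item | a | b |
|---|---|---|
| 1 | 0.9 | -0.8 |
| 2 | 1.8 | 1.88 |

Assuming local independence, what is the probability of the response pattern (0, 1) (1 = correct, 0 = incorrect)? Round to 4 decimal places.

0.0099

P(theta) = 1 / (1 + exp(−a(theta − b)))
P_1 = 1/(1+e^{-0.6570}) = 0.6586
P_2 = 1/(1+e^{3.5100}) = 0.0290
L = (1−P_1) × P_2 = 0.3414 × 0.0290 = 0.00991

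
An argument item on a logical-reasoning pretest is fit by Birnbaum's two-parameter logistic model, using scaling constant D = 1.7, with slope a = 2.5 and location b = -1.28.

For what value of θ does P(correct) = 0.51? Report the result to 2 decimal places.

-1.27

P(θ) = 1 / (1 + exp(−D·a(θ − b)))
logit = ln(0.5100/0.4900) = 0.0400
θ = b + logit/(1.7·a) = -1.28 + 0.0400/4.2500 = -1.2706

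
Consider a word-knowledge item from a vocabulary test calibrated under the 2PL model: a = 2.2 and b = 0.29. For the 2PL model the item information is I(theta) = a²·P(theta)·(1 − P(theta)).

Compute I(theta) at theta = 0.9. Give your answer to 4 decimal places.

0.7950

P = 1/(1+e^{-1.3420}) = 0.7928
P(1−P) = 0.7928 × 0.2072 = 0.1643
I = a² × P(1−P) = 2.2² × 0.1643 = 0.79501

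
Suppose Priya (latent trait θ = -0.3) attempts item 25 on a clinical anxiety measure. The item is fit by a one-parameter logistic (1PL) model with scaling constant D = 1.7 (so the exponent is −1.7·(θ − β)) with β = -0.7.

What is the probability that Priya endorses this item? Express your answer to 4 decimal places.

0.6637

P(θ) = 1 / (1 + exp(−D·(θ − β)))
Exponent: 1.7 × (-0.3 − (-0.7)) = 0.6800
1/(1 + e^{-0.6800}) = 0.6637
P = 0.6637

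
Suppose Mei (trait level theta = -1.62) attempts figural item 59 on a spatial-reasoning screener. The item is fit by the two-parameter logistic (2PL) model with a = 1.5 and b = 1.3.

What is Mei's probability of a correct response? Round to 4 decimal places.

P(theta) = 1 / (1 + exp(−a(theta − b)))
Exponent: 1.5 × (-1.62 − 1.3) = -4.3800
1/(1 + e^{4.3800}) = 0.0124

0.0124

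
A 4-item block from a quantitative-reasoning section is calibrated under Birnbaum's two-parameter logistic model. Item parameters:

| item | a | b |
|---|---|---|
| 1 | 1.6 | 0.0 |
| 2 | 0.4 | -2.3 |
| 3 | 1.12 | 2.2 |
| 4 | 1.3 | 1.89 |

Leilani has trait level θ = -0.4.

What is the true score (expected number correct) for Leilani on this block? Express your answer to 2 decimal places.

1.13

P(θ) = 1 / (1 + exp(−a(θ − b)))
P_1 = 1/(1+e^{0.6400}) = 0.3452
P_2 = 1/(1+e^{-0.7600}) = 0.6814
P_3 = 1/(1+e^{2.9120}) = 0.0516
P_4 = 1/(1+e^{2.9770}) = 0.0485
E[score] = 0.3452 + 0.6814 + 0.0516 + 0.0485 = 1.1266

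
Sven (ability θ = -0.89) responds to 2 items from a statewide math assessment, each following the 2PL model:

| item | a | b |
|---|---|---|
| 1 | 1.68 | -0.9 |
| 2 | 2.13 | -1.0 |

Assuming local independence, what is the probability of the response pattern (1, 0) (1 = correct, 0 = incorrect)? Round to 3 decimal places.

0.223

P(θ) = 1 / (1 + exp(−a(θ − b)))
P_1 = 1/(1+e^{-0.0168}) = 0.5042
P_2 = 1/(1+e^{-0.2343}) = 0.5583
L = P_1 × (1−P_2) = 0.5042 × 0.4417 = 0.22270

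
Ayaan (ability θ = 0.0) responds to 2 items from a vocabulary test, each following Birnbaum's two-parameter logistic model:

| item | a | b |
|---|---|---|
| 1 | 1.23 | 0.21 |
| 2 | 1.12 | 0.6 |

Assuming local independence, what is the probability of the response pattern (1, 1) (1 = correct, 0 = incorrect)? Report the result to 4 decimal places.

0.1473

P(θ) = 1 / (1 + exp(−a(θ − b)))
P_1 = 1/(1+e^{0.2583}) = 0.4358
P_2 = 1/(1+e^{0.6720}) = 0.3380
L = P_1 × P_2 = 0.4358 × 0.3380 = 0.14732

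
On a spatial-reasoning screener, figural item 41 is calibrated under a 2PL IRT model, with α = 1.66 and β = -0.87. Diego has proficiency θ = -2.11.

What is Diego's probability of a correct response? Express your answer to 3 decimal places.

P(θ) = 1 / (1 + exp(−α(θ − β)))
Exponent: 1.66 × (-2.11 − (-0.87)) = -2.0584
1/(1 + e^{2.0584}) = 0.1132

0.113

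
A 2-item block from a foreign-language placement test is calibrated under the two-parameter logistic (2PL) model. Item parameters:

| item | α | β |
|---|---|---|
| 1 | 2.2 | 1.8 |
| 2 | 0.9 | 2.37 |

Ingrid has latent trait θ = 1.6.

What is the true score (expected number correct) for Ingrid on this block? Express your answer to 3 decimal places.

P(θ) = 1 / (1 + exp(−α(θ − β)))
P_1 = 1/(1+e^{0.4400}) = 0.3917
P_2 = 1/(1+e^{0.6930}) = 0.3334
E[score] = 0.3917 + 0.3334 = 0.7251

0.725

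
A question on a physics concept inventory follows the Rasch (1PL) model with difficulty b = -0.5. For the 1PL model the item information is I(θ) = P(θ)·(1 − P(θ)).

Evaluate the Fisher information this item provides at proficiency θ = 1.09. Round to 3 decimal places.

P = 1/(1+e^{-1.5900}) = 0.8306
P(1−P) = 0.8306 × 0.1694 = 0.1407
I = P(1−P) = 0.14069

0.141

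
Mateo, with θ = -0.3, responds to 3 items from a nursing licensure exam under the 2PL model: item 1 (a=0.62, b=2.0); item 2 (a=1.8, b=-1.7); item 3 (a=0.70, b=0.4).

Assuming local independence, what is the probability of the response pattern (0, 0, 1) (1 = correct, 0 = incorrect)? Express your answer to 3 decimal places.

P(θ) = 1 / (1 + exp(−a(θ − b)))
P_1 = 1/(1+e^{1.4260}) = 0.1937
P_2 = 1/(1+e^{-2.5200}) = 0.9255
P_3 = 1/(1+e^{0.4900}) = 0.3799
L = (1−P_1) × (1−P_2) × P_3 = 0.8063 × 0.0745 × 0.3799 = 0.02281

0.023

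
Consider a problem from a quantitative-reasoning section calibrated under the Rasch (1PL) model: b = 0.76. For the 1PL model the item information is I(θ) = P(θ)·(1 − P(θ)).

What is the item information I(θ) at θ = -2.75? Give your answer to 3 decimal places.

0.028

P = 1/(1+e^{3.5100}) = 0.0290
P(1−P) = 0.0290 × 0.9710 = 0.0282
I = P(1−P) = 0.02819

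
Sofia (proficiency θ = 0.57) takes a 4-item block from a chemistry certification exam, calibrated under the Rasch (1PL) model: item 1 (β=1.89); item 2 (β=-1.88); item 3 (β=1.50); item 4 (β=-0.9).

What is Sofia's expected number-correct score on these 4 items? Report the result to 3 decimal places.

P(θ) = 1 / (1 + exp(−(θ − β)))
P_1 = 1/(1+e^{1.3200}) = 0.2108
P_2 = 1/(1+e^{-2.4500}) = 0.9206
P_3 = 1/(1+e^{0.9300}) = 0.2829
P_4 = 1/(1+e^{-1.4700}) = 0.8131
E[score] = 0.2108 + 0.9206 + 0.2829 + 0.8131 = 2.2274

2.227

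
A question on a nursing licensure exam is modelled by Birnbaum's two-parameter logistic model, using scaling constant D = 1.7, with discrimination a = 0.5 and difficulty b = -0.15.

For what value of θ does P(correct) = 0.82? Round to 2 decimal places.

P(θ) = 1 / (1 + exp(−D·a(θ − b)))
logit = ln(0.8200/0.1800) = 1.5163
θ = b + logit/(1.7·a) = -0.15 + 1.5163/0.8500 = 1.6339

1.63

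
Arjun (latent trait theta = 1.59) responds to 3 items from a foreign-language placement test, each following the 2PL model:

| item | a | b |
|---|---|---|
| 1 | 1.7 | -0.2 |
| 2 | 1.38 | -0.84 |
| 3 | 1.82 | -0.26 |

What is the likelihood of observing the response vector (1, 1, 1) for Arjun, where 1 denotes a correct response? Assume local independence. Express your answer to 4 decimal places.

0.8915

P(theta) = 1 / (1 + exp(−a(theta − b)))
P_1 = 1/(1+e^{-3.0430}) = 0.9545
P_2 = 1/(1+e^{-3.3534}) = 0.9662
P_3 = 1/(1+e^{-3.3670}) = 0.9667
L = P_1 × P_2 × P_3 = 0.9545 × 0.9662 × 0.9667 = 0.89148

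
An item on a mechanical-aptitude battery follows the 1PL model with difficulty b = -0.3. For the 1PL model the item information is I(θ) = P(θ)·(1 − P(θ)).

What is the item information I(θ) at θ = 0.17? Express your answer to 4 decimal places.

P = 1/(1+e^{-0.4700}) = 0.6154
P(1−P) = 0.6154 × 0.3846 = 0.2367
I = P(1−P) = 0.23669

0.2367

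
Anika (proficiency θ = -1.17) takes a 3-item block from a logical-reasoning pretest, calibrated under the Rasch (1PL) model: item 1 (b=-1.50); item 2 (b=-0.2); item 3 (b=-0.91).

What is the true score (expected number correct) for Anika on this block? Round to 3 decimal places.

P(θ) = 1 / (1 + exp(−(θ − b)))
P_1 = 1/(1+e^{-0.3300}) = 0.5818
P_2 = 1/(1+e^{0.9700}) = 0.2749
P_3 = 1/(1+e^{0.2600}) = 0.4354
E[score] = 0.5818 + 0.2749 + 0.4354 = 1.2920

1.292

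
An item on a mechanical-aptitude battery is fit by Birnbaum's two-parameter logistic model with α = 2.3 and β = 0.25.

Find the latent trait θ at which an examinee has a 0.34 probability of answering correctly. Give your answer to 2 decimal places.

-0.04

P(θ) = 1 / (1 + exp(−α(θ − β)))
logit = ln(0.3400/0.6600) = -0.6633
θ = β + logit/(α) = 0.25 + (-0.6633)/2.3000 = -0.0384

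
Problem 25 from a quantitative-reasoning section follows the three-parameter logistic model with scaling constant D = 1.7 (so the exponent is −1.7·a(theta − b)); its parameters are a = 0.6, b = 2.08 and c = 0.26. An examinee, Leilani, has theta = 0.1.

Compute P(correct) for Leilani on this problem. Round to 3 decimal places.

P(theta) = c + (1 − c) · 1 / (1 + exp(−D·a(theta − b)))
Exponent: 1.7 × 0.6 × (0.1 − 2.08) = -2.0196
1/(1 + e^{2.0196}) = 0.1172
P = 0.26 + 0.74 × 0.1172 = 0.3467

0.347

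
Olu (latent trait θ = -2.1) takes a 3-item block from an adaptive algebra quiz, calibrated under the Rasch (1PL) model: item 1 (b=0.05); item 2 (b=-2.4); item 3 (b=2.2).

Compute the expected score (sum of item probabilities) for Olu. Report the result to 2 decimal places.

0.69

P(θ) = 1 / (1 + exp(−(θ − b)))
P_1 = 1/(1+e^{2.1500}) = 0.1043
P_2 = 1/(1+e^{-0.3000}) = 0.5744
P_3 = 1/(1+e^{4.3000}) = 0.0134
E[score] = 0.1043 + 0.5744 + 0.0134 = 0.6922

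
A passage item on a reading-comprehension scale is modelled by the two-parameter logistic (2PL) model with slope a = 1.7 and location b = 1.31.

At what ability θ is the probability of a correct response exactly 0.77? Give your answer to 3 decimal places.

2.021

P(θ) = 1 / (1 + exp(−a(θ − b)))
logit = ln(0.7700/0.2300) = 1.2083
θ = b + logit/(a) = 1.31 + 1.2083/1.7000 = 2.0208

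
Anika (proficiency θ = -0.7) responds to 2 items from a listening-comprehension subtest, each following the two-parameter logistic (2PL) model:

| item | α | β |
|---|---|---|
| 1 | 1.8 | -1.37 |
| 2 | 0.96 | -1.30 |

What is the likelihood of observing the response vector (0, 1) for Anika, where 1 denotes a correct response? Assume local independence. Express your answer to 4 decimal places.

P(θ) = 1 / (1 + exp(−α(θ − β)))
P_1 = 1/(1+e^{-1.2060}) = 0.7696
P_2 = 1/(1+e^{-0.5760}) = 0.6401
L = (1−P_1) × P_2 = 0.2304 × 0.6401 = 0.14750

0.1475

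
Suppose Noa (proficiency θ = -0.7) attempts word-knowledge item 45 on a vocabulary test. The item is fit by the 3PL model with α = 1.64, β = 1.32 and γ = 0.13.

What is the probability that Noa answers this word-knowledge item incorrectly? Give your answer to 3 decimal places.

0.839

P(θ) = γ + (1 − γ) · 1 / (1 + exp(−α(θ − β)))
Exponent: 1.64 × (-0.7 − 1.32) = -3.3128
1/(1 + e^{3.3128}) = 0.0351
P = 0.13 + 0.87 × 0.0351 = 0.1606
P(incorrect) = 1 − 0.1606 = 0.8394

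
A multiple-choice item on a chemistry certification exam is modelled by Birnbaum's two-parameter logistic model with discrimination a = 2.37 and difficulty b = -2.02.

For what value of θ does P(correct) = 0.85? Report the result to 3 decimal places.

-1.288

P(θ) = 1 / (1 + exp(−a(θ − b)))
logit = ln(0.8500/0.1500) = 1.7346
θ = b + logit/(a) = -2.02 + 1.7346/2.3700 = -1.2881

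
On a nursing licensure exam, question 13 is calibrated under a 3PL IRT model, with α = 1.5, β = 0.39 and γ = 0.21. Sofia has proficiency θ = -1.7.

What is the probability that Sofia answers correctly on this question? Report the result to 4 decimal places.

0.2429

P(θ) = γ + (1 − γ) · 1 / (1 + exp(−α(θ − β)))
Exponent: 1.5 × (-1.7 − 0.39) = -3.1350
1/(1 + e^{3.1350}) = 0.0417
P = 0.21 + 0.79 × 0.0417 = 0.2429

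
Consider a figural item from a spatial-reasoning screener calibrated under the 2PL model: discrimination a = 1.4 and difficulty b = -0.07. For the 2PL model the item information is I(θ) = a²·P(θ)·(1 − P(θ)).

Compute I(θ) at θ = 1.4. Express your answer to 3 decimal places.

0.197

P = 1/(1+e^{-2.0580}) = 0.8868
P(1−P) = 0.8868 × 0.1132 = 0.1004
I = a² × P(1−P) = 1.4² × 0.1004 = 0.19683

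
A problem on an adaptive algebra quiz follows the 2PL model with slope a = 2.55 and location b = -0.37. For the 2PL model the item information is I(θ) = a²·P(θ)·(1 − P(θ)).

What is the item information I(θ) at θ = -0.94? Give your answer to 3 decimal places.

0.999

P = 1/(1+e^{1.4535}) = 0.1895
P(1−P) = 0.1895 × 0.8105 = 0.1536
I = a² × P(1−P) = 2.55² × 0.1536 = 0.99857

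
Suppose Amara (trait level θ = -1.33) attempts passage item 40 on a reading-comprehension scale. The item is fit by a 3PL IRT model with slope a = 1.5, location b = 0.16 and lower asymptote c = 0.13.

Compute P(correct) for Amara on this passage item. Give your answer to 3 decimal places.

P(θ) = c + (1 − c) · 1 / (1 + exp(−a(θ − b)))
Exponent: 1.5 × (-1.33 − 0.16) = -2.2350
1/(1 + e^{2.2350}) = 0.0967
P = 0.13 + 0.87 × 0.0967 = 0.2141

0.214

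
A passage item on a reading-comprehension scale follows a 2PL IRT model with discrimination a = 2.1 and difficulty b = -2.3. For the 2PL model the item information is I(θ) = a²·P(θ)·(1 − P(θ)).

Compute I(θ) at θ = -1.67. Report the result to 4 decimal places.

0.7324

P = 1/(1+e^{-1.3230}) = 0.7897
P(1−P) = 0.7897 × 0.2103 = 0.1661
I = a² × P(1−P) = 2.1² × 0.1661 = 0.73244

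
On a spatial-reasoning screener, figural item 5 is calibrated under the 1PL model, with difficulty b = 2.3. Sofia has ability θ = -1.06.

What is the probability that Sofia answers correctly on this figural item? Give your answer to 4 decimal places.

0.0336

P(θ) = 1 / (1 + exp(−(θ − b)))
Exponent: (-1.06 − 2.3) = -3.3600
1/(1 + e^{3.3600}) = 0.0336
P = 0.0336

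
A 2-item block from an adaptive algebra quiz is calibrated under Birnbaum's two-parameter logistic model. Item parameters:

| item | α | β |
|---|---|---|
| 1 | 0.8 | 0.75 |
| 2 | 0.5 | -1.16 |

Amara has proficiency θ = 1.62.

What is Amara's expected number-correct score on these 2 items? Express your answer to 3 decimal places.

P(θ) = 1 / (1 + exp(−α(θ − β)))
P_1 = 1/(1+e^{-0.6960}) = 0.6673
P_2 = 1/(1+e^{-1.3900}) = 0.8006
E[score] = 0.6673 + 0.8006 = 1.4679

1.468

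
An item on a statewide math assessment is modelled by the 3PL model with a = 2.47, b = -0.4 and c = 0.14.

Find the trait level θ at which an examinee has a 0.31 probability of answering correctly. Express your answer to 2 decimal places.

P(θ) = c + (1 − c) · 1 / (1 + exp(−a(θ − b)))
Remove guessing floor: (0.31 − 0.14)/(1 − 0.14) = 0.1977
logit = ln(0.1977/0.8023) = -1.4009
θ = b + logit/(a) = -0.4 + (-1.4009)/2.4700 = -0.9672

-0.97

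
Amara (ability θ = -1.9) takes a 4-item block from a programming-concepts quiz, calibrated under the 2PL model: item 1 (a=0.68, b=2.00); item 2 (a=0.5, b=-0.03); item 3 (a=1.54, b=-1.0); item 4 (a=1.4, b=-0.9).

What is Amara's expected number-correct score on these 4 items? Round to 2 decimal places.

P(θ) = 1 / (1 + exp(−a(θ − b)))
P_1 = 1/(1+e^{2.6520}) = 0.0659
P_2 = 1/(1+e^{0.9350}) = 0.2819
P_3 = 1/(1+e^{1.3860}) = 0.2000
P_4 = 1/(1+e^{1.4000}) = 0.1978
E[score] = 0.0659 + 0.2819 + 0.2000 + 0.1978 = 0.7456

0.75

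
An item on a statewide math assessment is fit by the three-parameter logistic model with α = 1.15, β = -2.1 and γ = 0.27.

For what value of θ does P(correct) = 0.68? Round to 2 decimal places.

P(θ) = γ + (1 − γ) · 1 / (1 + exp(−α(θ − β)))
Remove guessing floor: (0.68 − 0.27)/(1 − 0.27) = 0.5616
logit = ln(0.5616/0.4384) = 0.2478
θ = β + logit/(α) = -2.1 + 0.2478/1.1500 = -1.8845

-1.88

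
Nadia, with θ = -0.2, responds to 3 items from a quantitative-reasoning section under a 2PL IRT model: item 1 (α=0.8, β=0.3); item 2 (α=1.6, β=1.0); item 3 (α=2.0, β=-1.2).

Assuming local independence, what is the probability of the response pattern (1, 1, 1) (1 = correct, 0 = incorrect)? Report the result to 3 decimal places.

0.045

P(θ) = 1 / (1 + exp(−α(θ − β)))
P_1 = 1/(1+e^{0.4000}) = 0.4013
P_2 = 1/(1+e^{1.9200}) = 0.1279
P_3 = 1/(1+e^{-2.0000}) = 0.8808
L = P_1 × P_2 × P_3 = 0.4013 × 0.1279 × 0.8808 = 0.04520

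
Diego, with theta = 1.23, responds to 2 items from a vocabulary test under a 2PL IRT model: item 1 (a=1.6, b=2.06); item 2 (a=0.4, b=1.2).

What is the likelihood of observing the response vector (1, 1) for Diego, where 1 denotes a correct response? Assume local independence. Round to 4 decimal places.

P(theta) = 1 / (1 + exp(−a(theta − b)))
P_1 = 1/(1+e^{1.3280}) = 0.2095
P_2 = 1/(1+e^{-0.0120}) = 0.5030
L = P_1 × P_2 = 0.2095 × 0.5030 = 0.10537

0.1054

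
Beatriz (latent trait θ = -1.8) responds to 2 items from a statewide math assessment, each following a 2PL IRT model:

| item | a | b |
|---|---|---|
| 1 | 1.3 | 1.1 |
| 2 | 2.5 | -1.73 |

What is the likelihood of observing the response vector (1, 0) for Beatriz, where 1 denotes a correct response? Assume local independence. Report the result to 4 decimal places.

P(θ) = 1 / (1 + exp(−a(θ − b)))
P_1 = 1/(1+e^{3.7700}) = 0.0225
P_2 = 1/(1+e^{0.1750}) = 0.4564
L = P_1 × (1−P_2) = 0.0225 × 0.5436 = 0.01225

0.0122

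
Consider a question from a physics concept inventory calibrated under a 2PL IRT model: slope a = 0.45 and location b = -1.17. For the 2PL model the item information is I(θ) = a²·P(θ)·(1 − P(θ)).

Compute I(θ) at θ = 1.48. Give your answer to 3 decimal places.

0.036

P = 1/(1+e^{-1.1925}) = 0.7672
P(1−P) = 0.7672 × 0.2328 = 0.1786
I = a² × P(1−P) = 0.45² × 0.1786 = 0.03617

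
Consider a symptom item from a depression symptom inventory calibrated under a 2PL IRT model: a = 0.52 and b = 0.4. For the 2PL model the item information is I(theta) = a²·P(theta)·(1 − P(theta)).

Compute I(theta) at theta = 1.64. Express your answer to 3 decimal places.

P = 1/(1+e^{-0.6448}) = 0.6558
P(1−P) = 0.6558 × 0.3442 = 0.2257
I = a² × P(1−P) = 0.52² × 0.2257 = 0.06103

0.061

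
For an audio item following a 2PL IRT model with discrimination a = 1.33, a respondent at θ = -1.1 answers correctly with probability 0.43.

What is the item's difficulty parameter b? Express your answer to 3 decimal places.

P(θ) = 1 / (1 + exp(−a(θ − b)))
logit(0.43) = ln(0.43/0.57) = -0.2819
b = θ − logit/(a) = -1.1 − (-0.2819)/1.3300 = -0.8881

-0.888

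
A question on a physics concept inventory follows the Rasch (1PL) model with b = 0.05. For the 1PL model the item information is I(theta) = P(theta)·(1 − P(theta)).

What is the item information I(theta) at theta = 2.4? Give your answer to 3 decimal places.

0.079

P = 1/(1+e^{-2.3500}) = 0.9129
P(1−P) = 0.9129 × 0.0871 = 0.0795
I = P(1−P) = 0.07949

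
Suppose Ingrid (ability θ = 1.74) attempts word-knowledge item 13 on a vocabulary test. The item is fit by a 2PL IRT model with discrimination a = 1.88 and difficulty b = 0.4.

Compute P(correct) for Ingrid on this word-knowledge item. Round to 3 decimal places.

P(θ) = 1 / (1 + exp(−a(θ − b)))
Exponent: 1.88 × (1.74 − 0.4) = 2.5192
1/(1 + e^{-2.5192}) = 0.9255

0.925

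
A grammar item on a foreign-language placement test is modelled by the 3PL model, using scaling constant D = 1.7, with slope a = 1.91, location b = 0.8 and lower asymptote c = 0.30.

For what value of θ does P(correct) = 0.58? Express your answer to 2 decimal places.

P(θ) = c + (1 − c) · 1 / (1 + exp(−D·a(θ − b)))
Remove guessing floor: (0.58 − 0.30)/(1 − 0.30) = 0.4000
logit = ln(0.4000/0.6000) = -0.4055
θ = b + logit/(1.7·a) = 0.8 + (-0.4055)/3.2470 = 0.6751

0.68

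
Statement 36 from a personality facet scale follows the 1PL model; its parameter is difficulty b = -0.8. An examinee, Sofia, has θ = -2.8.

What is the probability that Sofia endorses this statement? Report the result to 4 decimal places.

P(θ) = 1 / (1 + exp(−(θ − b)))
Exponent: (-2.8 − (-0.8)) = -2.0000
1/(1 + e^{2.0000}) = 0.1192
P = 0.1192

0.1192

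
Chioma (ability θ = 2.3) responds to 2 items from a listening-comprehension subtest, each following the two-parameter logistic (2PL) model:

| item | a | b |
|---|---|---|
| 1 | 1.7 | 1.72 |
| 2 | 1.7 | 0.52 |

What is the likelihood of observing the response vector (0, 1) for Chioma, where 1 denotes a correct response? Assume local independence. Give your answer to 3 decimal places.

P(θ) = 1 / (1 + exp(−a(θ − b)))
P_1 = 1/(1+e^{-0.9860}) = 0.7283
P_2 = 1/(1+e^{-3.0260}) = 0.9537
L = (1−P_1) × P_2 = 0.2717 × 0.9537 = 0.25913

0.259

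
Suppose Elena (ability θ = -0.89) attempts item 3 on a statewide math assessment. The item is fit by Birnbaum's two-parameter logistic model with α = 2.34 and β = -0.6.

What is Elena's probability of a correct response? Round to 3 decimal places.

0.337

P(θ) = 1 / (1 + exp(−α(θ − β)))
Exponent: 2.34 × (-0.89 − (-0.6)) = -0.6786
1/(1 + e^{0.6786}) = 0.3366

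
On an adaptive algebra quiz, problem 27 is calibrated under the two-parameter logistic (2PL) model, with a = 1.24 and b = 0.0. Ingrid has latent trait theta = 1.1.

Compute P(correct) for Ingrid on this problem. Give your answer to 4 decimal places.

P(theta) = 1 / (1 + exp(−a(theta − b)))
Exponent: 1.24 × (1.1 − 0.0) = 1.3640
1/(1 + e^{-1.3640}) = 0.7964

0.7964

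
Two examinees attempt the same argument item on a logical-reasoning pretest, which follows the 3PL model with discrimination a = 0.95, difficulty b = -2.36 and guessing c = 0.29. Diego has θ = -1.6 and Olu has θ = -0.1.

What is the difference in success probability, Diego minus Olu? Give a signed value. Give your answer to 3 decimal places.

P(θ) = c + (1 − c) · 1 / (1 + exp(−a(θ − b)))
P(Diego) = 0.7679  [exponent 0.7220]
P(Olu) = 0.9257  [exponent 2.1470]
Difference = 0.7679 − 0.9257 = -0.1579

-0.158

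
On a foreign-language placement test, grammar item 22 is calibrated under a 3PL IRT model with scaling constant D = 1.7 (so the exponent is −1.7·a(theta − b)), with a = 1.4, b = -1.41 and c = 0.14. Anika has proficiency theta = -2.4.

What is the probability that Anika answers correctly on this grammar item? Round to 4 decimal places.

P(theta) = c + (1 − c) · 1 / (1 + exp(−D·a(theta − b)))
Exponent: 1.7 × 1.4 × (-2.4 − (-1.41)) = -2.3562
1/(1 + e^{2.3562}) = 0.0866
P = 0.14 + 0.86 × 0.0866 = 0.2145

0.2145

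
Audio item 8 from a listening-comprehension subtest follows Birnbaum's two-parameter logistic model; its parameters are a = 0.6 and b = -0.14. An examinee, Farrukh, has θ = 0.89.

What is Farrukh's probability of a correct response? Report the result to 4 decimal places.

0.6498

P(θ) = 1 / (1 + exp(−a(θ − b)))
Exponent: 0.6 × (0.89 − (-0.14)) = 0.6180
1/(1 + e^{-0.6180}) = 0.6498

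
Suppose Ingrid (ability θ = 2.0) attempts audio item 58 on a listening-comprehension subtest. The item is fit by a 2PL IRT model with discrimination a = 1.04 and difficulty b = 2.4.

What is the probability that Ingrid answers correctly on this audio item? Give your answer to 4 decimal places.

P(θ) = 1 / (1 + exp(−a(θ − b)))
Exponent: 1.04 × (2.0 − 2.4) = -0.4160
1/(1 + e^{0.4160}) = 0.3975

0.3975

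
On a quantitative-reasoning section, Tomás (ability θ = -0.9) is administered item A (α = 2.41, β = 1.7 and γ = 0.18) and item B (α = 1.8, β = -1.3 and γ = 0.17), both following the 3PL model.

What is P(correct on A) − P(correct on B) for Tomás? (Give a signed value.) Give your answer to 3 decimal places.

P(θ) = γ + (1 − γ) · 1 / (1 + exp(−α(θ − β)))
P_A = 0.1816
P_B = 0.7283
P_A − P_B = -0.5467

-0.547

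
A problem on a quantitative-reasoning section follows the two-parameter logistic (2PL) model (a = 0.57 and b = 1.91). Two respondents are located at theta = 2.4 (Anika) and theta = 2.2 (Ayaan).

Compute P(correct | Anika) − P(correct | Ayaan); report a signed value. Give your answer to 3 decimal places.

0.028

P(theta) = 1 / (1 + exp(−a(theta − b)))
P(Anika) = 0.5694  [exponent 0.2793]
P(Ayaan) = 0.5412  [exponent 0.1653]
Difference = 0.5694 − 0.5412 = 0.0281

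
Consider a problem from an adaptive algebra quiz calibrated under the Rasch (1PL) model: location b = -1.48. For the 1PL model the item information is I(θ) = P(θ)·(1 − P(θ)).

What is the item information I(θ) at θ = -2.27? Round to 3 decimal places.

P = 1/(1+e^{0.7900}) = 0.3122
P(1−P) = 0.3122 × 0.6878 = 0.2147
I = P(1−P) = 0.21472

0.215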